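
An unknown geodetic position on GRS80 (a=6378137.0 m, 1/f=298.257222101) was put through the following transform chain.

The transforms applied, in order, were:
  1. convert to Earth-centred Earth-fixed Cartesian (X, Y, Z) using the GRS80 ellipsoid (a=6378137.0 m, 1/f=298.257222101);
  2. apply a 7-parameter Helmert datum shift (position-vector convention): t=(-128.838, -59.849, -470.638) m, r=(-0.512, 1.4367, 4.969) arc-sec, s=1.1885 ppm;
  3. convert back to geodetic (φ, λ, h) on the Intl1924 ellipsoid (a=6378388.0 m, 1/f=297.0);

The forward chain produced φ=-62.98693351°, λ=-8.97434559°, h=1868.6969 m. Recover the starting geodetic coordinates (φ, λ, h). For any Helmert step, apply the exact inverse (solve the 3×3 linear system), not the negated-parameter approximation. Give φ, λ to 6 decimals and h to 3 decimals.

φ=-62.983039°, λ=-8.973769°, h=1673.833 m

start: φ=-62.986934°, λ=-8.974346°, h=1868.697 m
→ ECEF (a=6378388.000, f=1/297.0): X=2870062.4705, Y=-453256.0125, Z=-5661107.0100
→ Helmert⁻¹: X=2870216.4063, Y=-453250.7185, Z=-5660610.7774
→ geod (Bowring, a=6378137.000): φ=-62.98303900°, λ=-8.97376900°, h=1673.8330 m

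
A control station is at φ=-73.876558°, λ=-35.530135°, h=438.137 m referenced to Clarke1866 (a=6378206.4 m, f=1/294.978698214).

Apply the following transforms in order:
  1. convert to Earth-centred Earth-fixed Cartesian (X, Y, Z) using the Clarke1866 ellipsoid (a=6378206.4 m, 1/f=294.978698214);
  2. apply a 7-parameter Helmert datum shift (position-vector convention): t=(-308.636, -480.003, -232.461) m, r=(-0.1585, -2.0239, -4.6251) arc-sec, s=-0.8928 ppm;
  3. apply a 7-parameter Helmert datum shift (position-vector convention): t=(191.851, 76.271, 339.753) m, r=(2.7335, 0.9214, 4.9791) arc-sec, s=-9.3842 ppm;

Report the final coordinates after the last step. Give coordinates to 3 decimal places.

X=1446008.264 m, Y=-1032959.434 m, Z=-6105203.437 m

start: φ=-73.876558°, λ=-35.530135°, h=438.137 m
→ ECEF (a=6378206.400, f=1/294.978698214): X=1446105.4906, Y=-1032645.0155, Z=-6105368.3086
→ Helmert 7p (PV): X=1445832.3151, Y=-1033161.2143, Z=-6105580.3358
→ Helmert 7p (PV): X=1446008.2639, Y=-1032959.4340, Z=-6105203.4372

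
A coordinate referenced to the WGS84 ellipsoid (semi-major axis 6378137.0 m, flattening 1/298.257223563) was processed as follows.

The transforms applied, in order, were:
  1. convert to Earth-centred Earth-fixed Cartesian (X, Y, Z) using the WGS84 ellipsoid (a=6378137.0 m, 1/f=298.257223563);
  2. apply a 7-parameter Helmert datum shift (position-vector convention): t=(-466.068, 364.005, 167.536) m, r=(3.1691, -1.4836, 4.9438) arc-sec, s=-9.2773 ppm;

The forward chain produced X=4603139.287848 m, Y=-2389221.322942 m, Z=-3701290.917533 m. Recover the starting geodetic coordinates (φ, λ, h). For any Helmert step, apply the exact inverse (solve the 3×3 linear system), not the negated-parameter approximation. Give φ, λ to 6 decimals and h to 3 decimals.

start: X=4603139.2878, Y=-2389221.3229, Z=-3701290.9175 m
→ Helmert⁻¹: X=4603564.1629, Y=-2389774.7068, Z=-3701489.1884
→ geod (Bowring, a=6378137.000): φ=-35.69469500°, λ=-27.43445900°, h=1296.1630 m

φ=-35.694695°, λ=-27.434459°, h=1296.163 m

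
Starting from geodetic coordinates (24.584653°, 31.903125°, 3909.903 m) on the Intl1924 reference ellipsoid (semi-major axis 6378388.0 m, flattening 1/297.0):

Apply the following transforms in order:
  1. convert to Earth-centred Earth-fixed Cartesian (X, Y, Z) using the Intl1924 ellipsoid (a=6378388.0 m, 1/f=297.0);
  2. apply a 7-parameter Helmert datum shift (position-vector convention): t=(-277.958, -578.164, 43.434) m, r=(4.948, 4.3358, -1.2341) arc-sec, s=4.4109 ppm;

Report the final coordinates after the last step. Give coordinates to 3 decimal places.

X=4929717.685 m, Y=3068308.175 m, Z=2638993.895 m

start: φ=24.584653°, λ=31.903125°, h=3909.903 m
→ ECEF (a=6378388.000, f=1/297.0): X=4929900.0625, Y=3068965.6036, Z=2638968.8301
→ Helmert 7p (PV): X=4929717.6846, Y=3068308.1750, Z=2638993.8951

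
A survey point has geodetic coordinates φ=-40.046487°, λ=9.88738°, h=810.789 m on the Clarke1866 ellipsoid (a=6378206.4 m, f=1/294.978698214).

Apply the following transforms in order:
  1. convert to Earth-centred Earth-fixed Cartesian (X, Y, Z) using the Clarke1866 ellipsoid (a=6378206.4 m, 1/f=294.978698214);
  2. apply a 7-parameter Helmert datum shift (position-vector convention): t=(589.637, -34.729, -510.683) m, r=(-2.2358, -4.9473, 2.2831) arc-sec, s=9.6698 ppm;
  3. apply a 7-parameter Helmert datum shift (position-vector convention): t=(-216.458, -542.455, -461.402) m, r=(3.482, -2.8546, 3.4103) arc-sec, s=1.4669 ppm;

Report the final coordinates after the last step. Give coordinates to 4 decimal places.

X=4818063.0888 m, Y=839285.6615 m, Z=-4083092.3211 m

start: φ=-40.046487°, λ=9.887380°, h=810.789 m
→ ECEF (a=6378206.400, f=1/294.978698214): X=4817505.0176, Y=839695.8357, Z=-4082262.0772
→ Helmert 7p (PV): X=4818229.8592, Y=839678.3009, Z=-4082705.7870
→ Helmert 7p (PV): X=4818063.0888, Y=839285.6615, Z=-4083092.3211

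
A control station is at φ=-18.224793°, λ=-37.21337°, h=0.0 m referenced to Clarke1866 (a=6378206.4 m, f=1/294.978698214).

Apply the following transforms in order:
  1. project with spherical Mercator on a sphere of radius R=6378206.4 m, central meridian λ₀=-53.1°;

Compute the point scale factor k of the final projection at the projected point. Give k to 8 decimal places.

start: φ=-18.224793°, λ=-37.213370°, h=0.000 m
→ into merc (λ₀=-53.1°): φ=-18.22479300°, λ−λ₀=15.88663000°
scale k = 1.05281243

1.05281243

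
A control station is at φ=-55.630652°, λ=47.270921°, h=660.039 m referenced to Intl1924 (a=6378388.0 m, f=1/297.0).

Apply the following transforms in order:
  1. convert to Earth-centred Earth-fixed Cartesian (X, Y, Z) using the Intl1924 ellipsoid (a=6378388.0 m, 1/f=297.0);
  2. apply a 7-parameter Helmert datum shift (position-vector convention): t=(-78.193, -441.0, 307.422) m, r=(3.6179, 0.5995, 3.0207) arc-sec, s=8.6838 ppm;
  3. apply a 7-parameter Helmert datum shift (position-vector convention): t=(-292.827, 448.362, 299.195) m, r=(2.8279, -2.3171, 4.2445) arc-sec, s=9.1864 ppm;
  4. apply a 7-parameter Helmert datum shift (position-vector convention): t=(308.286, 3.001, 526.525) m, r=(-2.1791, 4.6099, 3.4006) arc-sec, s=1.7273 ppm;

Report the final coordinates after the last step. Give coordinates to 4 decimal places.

X=2448876.8459 m, Y=2651662.7757 m, Z=-5240938.6352 m

start: φ=-55.630652°, λ=47.270921°, h=660.039 m
→ ECEF (a=6378388.000, f=1/297.0): X=2449102.1794, Y=2651365.3840, Z=-5241989.5549
→ Helmert 7p (PV): X=2448991.1892, Y=2651075.2204, Z=-5241688.2660
→ Helmert 7p (PV): X=2448725.1891, Y=2651670.1963, Z=-5241373.3653
→ Helmert 7p (PV): X=2448876.8459, Y=2651662.7757, Z=-5240938.6352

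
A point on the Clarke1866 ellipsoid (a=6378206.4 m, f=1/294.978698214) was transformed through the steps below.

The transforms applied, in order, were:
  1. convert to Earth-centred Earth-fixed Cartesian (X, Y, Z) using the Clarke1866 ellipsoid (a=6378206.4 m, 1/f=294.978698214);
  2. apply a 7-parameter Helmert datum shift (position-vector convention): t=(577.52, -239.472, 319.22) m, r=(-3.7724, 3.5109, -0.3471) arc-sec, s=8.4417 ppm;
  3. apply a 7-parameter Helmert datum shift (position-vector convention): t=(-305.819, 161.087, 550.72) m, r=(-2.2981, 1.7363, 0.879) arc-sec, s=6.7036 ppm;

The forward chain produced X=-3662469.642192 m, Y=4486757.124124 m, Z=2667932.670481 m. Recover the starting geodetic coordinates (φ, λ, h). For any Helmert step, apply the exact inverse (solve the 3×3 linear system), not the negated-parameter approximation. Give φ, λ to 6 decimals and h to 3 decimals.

φ=24.873289°, λ=129.226679°, h=2061.487 m

start: X=-3662469.6422, Y=4486757.1241, Z=2667932.6705 m
→ Helmert⁻¹: X=-3662142.6077, Y=4486551.8486, Z=2667383.2292
→ Helmert⁻¹: X=-3662742.1555, Y=4486698.5030, Z=2667061.2079
→ geod (Bowring, a=6378206.400): φ=24.87328900°, λ=129.22667900°, h=2061.4870 m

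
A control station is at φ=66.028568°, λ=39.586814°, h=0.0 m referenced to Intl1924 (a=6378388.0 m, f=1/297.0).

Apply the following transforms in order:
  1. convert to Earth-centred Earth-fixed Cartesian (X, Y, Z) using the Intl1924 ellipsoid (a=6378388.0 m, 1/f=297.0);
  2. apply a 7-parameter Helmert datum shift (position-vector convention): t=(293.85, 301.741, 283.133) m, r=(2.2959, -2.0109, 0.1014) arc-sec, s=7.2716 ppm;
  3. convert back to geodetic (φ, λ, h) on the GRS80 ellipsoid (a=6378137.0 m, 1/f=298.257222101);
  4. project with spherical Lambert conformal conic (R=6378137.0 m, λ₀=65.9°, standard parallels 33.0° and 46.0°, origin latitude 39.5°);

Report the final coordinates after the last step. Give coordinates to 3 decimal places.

E=-1330949.404 m, N=3255099.732 m

start: φ=66.028568°, λ=39.586814°, h=0.000 m
→ ECEF (a=6378388.000, f=1/297.0): X=2002730.9039, Y=1656026.8984, Z=5805374.5714
→ Helmert 7p (PV): X=2002981.9052, Y=1656277.0467, Z=5805737.8769
→ geod (Bowring, a=6378137.000): φ=66.02639083°, λ=39.58753772°, h=650.0836 m
→ lcc (R=6378137.0, λ₀=65.9°): E=-1330949.4037, N=3255099.7321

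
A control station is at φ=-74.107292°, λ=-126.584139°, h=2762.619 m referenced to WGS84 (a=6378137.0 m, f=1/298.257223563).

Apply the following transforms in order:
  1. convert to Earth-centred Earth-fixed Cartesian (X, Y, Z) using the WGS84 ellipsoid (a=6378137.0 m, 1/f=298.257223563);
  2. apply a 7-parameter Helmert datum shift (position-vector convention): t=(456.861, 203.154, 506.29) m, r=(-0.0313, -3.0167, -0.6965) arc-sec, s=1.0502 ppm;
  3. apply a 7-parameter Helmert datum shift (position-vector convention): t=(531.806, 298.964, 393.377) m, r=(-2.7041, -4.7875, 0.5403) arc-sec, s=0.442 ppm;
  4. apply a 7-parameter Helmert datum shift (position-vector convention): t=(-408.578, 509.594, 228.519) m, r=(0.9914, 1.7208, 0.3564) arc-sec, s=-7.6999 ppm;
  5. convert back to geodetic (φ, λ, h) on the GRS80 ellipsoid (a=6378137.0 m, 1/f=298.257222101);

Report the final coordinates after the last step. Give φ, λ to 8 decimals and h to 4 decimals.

start: φ=-74.107292°, λ=-126.584139°, h=2762.619 m
→ ECEF (a=6378137.000, f=1/298.257223563): X=-1044648.4634, Y=-1407434.1533, Z=-6114885.6259
→ Helmert 7p (PV): X=-1044108.0194, Y=-1407229.8778, Z=-6114400.8226
→ Helmert 7p (PV): X=-1043431.0707, Y=-1407014.4297, Z=-6114015.9338
→ Helmert 7p (PV): X=-1043880.1901, Y=-1406466.4183, Z=-6113738.3952
→ geod (Bowring, a=6378137.000): φ=-74.11511775°, λ=-126.58282603°, h=1321.1203 m

φ=-74.11511775°, λ=-126.58282603°, h=1321.1203 m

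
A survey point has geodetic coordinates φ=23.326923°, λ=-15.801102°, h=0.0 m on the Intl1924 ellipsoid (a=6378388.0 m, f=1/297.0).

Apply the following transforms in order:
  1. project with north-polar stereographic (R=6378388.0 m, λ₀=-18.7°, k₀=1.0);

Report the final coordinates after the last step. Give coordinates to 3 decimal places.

E=424378.639 m, N=-8380547.851 m

start: φ=23.326923°, λ=-15.801102°, h=0.000 m
→ stereo (R=6378388.0, λ₀=-18.7°): E=424378.6386, N=-8380547.8509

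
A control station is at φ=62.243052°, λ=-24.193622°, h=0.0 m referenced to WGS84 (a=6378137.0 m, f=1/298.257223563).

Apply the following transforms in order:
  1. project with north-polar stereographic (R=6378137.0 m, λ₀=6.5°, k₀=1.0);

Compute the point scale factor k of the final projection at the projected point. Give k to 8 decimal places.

start: φ=62.243052°, λ=-24.193622°, h=0.000 m
→ into stereo (λ₀=6.5°): φ=62.24305200°, λ−λ₀=-30.69362200°
scale k = 1.06104670

1.06104670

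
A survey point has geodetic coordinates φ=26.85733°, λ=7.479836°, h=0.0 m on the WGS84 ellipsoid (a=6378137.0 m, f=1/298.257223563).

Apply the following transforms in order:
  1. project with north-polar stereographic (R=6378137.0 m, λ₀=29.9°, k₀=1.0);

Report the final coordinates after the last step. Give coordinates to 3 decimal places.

E=-2989729.624 m, N=-7246388.334 m

start: φ=26.857330°, λ=7.479836°, h=0.000 m
→ stereo (R=6378137.0, λ₀=29.9°): E=-2989729.6243, N=-7246388.3344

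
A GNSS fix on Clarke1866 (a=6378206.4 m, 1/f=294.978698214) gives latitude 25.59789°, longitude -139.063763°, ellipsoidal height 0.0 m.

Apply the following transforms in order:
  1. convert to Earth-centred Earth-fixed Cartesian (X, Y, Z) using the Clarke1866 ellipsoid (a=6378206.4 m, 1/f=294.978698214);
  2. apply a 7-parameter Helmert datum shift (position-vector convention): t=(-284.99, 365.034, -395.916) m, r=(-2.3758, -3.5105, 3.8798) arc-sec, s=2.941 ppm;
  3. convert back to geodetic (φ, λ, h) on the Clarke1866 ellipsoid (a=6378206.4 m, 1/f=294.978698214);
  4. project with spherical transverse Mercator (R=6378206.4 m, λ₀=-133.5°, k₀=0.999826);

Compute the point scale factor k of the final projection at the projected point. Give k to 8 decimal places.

1.00367589

start: φ=25.597890°, λ=-139.063763°, h=0.000 m
→ ECEF (a=6378206.400, f=1/294.978698214): X=-4348166.8053, Y=-3771316.3737, Z=2738798.5147
→ Helmert 7p (PV): X=-4348440.2581, Y=-3771012.6734, Z=2738380.0891
→ geod (Bowring, a=6378206.400): φ=25.59445381°, λ=-139.06783036°, h=-173.9151 m
→ into tm (λ₀=-133.5°): φ=25.59445381°, λ−λ₀=-5.56783036°
scale k = 1.00367589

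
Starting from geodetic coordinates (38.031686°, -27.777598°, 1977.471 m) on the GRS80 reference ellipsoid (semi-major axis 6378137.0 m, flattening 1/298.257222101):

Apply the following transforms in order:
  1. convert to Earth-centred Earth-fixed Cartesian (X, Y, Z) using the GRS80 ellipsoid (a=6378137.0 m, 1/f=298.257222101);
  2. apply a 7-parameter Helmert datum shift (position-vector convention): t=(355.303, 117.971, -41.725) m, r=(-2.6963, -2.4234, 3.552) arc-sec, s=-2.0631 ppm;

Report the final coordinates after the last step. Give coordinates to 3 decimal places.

start: φ=38.031686°, λ=-27.777598°, h=1977.471 m
→ ECEF (a=6378137.000, f=1/298.257222101): X=4451970.2091, Y=-2345033.5266, Z=3909433.1521
→ Helmert 7p (PV): X=4452310.7783, Y=-2344782.9481, Z=3909466.3218

X=4452310.778 m, Y=-2344782.948 m, Z=3909466.322 m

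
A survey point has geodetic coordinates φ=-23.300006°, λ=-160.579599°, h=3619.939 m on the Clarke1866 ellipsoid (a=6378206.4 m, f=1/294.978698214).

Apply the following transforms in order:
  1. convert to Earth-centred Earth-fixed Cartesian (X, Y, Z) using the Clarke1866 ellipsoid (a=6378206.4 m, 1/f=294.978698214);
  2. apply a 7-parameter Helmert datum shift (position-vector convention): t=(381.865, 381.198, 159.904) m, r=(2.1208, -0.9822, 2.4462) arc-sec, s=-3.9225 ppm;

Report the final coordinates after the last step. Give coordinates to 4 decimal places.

X=-5530367.7815 m, Y=-1949569.1749 m, Z=-2508431.3803 m

start: φ=-23.300006°, λ=-160.579599°, h=3619.939 m
→ ECEF (a=6378206.400, f=1/294.978698214): X=-5530806.4113, Y=-1949918.2217, Z=-2508554.7386
→ Helmert 7p (PV): X=-5530367.7815, Y=-1949569.1749, Z=-2508431.3803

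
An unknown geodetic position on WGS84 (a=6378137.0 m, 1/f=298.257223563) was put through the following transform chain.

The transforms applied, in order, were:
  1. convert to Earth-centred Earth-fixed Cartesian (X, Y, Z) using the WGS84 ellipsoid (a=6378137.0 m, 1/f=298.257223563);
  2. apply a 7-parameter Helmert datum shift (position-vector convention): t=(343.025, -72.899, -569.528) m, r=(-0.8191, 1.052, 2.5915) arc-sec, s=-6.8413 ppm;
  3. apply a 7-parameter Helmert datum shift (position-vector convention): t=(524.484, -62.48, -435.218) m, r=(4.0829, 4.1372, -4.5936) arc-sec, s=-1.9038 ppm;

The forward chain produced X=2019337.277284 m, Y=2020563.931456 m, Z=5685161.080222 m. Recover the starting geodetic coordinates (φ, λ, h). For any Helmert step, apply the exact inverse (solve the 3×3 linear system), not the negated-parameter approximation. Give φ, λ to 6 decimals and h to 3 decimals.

start: X=2019337.2773, Y=2020563.9315, Z=5685161.0802 m
→ Helmert⁻¹: X=2018657.5927, Y=2020787.7582, Z=5685607.6117
→ Helmert⁻¹: X=2018324.7641, Y=2020826.5438, Z=5686234.3597
→ geod (Bowring, a=6378137.000): φ=63.48429300°, λ=45.03548800°, h=2182.0320 m

φ=63.484293°, λ=45.035488°, h=2182.032 m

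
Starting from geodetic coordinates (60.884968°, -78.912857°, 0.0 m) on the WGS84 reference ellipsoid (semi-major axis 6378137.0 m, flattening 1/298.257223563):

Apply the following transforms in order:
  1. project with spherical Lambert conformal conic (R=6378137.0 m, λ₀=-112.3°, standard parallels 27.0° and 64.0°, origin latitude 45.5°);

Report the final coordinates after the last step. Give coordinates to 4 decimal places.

E=1722103.5986 m, N=2010217.4744 m

start: φ=60.884968°, λ=-78.912857°, h=0.000 m
→ lcc (R=6378137.0, λ₀=-112.3°): E=1722103.5986, N=2010217.4744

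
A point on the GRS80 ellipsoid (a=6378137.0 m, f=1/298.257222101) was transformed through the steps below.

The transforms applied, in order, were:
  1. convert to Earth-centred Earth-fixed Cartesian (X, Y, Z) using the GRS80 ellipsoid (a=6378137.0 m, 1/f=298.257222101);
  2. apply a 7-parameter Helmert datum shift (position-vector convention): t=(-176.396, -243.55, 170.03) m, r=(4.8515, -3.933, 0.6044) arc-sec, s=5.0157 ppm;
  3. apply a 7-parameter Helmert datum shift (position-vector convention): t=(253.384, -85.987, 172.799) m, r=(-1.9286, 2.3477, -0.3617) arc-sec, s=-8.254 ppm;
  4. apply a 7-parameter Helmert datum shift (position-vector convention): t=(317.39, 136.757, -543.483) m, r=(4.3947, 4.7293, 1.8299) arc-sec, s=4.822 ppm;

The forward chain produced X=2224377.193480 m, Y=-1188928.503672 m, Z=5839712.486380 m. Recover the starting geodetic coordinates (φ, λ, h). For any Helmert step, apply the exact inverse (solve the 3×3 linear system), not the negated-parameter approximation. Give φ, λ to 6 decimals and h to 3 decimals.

φ=66.786181°, λ=-28.122220°, h=1006.044 m

start: X=2224377.1935, Y=-1188928.5037, Z=5839712.4864 m
→ Helmert⁻¹: X=2223904.6230, Y=-1188954.8225, Z=5840304.1301
→ Helmert⁻¹: X=2223605.2051, Y=-1188929.3557, Z=5840193.7284
→ Helmert⁻¹: X=2223878.3197, Y=-1188548.9995, Z=5839979.9580
→ geod (Bowring, a=6378137.000): φ=66.78618100°, λ=-28.12222000°, h=1006.0440 m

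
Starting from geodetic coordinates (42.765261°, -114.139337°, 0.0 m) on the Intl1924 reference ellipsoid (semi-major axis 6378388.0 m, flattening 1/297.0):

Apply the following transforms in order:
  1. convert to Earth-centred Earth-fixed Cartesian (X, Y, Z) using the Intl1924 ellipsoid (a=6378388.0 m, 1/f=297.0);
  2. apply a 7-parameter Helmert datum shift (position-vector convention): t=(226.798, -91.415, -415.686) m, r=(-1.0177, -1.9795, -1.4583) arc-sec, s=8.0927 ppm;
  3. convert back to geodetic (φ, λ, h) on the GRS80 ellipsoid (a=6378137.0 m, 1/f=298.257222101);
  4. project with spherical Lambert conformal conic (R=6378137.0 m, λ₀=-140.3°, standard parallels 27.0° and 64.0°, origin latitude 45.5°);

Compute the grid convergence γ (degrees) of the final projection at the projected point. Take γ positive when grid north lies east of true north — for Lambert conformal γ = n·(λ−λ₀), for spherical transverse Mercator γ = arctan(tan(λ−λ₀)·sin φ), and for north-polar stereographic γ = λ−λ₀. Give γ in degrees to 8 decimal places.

19.00937224

start: φ=42.765261°, λ=-114.139337°, h=0.000 m
→ ECEF (a=6378388.000, f=1/297.0): X=-1917973.5644, Y=-4279798.0611, Z=4308468.7021
→ Helmert 7p (PV): X=-1917833.8947, Y=-4279889.2930, Z=4308090.5930
→ geod (Bowring, a=6378137.000): φ=42.76178267°, λ=-114.13732410°, h=-28.5818 m
→ into lcc (λ₀=-140.3°): φ=42.76178267°, λ−λ₀=26.16267590°
convergence γ = 19.00937224°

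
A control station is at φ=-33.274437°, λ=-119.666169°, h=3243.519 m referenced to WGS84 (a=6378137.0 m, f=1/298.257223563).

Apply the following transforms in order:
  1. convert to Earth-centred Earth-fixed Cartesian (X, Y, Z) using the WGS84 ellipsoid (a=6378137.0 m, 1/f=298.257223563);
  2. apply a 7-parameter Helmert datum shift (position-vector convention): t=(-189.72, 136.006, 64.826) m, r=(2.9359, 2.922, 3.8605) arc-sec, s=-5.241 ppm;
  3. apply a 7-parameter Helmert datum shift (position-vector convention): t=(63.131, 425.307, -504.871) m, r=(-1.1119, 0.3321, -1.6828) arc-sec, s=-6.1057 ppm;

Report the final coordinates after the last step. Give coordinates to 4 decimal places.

start: φ=-33.274437°, λ=-119.666169°, h=3243.519 m
→ ECEF (a=6378137.000, f=1/298.257223563): X=-2643281.3581, Y=-4640530.1352, Z=-3481224.9791
→ Helmert 7p (PV): X=-2643419.6875, Y=-4640369.7300, Z=-3481170.5141
→ Helmert 7p (PV): X=-2643383.8794, Y=-4639913.2898, Z=-3481624.8597

X=-2643383.8794 m, Y=-4639913.2898 m, Z=-3481624.8597 m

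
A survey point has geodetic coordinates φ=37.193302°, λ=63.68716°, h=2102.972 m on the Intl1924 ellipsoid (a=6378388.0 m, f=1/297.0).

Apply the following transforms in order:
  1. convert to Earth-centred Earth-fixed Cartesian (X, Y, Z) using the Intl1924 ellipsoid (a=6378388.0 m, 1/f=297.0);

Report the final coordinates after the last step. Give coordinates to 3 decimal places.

start: φ=37.193302°, λ=63.687160°, h=2102.972 m
→ ECEF (a=6378388.000, f=1/297.0): X=2255791.9268, Y=4561674.1906, Z=3835836.9330

X=2255791.927 m, Y=4561674.191 m, Z=3835836.933 m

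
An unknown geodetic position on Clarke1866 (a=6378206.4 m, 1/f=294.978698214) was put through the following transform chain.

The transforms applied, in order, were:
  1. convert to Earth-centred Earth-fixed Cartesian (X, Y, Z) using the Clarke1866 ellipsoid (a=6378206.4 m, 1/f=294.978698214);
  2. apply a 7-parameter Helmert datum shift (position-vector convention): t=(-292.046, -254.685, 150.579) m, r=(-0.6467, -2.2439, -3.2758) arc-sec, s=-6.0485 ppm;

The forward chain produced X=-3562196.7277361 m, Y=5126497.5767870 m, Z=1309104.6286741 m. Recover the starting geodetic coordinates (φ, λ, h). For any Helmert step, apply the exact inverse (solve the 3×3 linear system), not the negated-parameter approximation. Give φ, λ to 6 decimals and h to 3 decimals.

φ=11.921057°, λ=124.791170°, h=1157.341 m

start: X=-3562196.7277, Y=5126497.5768, Z=1309104.6287 m
→ Helmert⁻¹: X=-3561993.4058, Y=5126722.5971, Z=1309016.7907
→ geod (Bowring, a=6378206.400): φ=11.92105700°, λ=124.79117000°, h=1157.3410 m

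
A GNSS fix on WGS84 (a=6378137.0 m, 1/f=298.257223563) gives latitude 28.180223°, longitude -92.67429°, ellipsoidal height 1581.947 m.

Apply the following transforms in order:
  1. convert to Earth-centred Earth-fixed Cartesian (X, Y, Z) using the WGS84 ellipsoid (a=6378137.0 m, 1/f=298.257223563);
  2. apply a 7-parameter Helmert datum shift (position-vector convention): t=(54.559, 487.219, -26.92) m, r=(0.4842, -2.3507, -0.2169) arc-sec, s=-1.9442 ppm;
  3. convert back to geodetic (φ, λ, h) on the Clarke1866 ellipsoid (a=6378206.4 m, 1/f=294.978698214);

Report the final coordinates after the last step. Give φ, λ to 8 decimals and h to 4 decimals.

start: φ=28.180223°, λ=-92.674290°, h=1581.947 m
→ ECEF (a=6378137.000, f=1/298.257223563): X=-262578.9360, Y=-5621581.0338, Z=2994872.2201
→ Helmert 7p (PV): X=-262563.9089, Y=-5621089.6395, Z=2994823.2885
→ geod (Bowring, a=6378206.400): φ=28.18371197°, λ=-92.67437061°, h=1109.0769 m

φ=28.18371197°, λ=-92.67437061°, h=1109.0769 m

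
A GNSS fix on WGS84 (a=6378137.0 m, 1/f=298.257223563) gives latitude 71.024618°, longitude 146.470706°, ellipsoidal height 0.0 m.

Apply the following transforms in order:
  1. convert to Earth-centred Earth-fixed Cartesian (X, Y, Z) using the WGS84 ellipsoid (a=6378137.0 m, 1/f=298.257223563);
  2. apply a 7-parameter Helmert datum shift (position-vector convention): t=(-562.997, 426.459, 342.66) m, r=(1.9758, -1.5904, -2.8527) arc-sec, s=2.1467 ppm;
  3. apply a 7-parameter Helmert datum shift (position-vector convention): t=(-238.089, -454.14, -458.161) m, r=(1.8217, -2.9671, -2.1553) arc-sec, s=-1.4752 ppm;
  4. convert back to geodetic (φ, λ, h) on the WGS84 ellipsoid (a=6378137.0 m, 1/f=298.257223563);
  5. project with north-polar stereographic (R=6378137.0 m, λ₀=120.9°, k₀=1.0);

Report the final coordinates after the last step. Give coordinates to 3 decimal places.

start: φ=71.024618°, λ=146.470706°, h=0.000 m
→ ECEF (a=6378137.000, f=1/298.257223563): X=-1734031.0506, Y=1149005.5161, Z=6009175.4613
→ Helmert 7p (PV): X=-1734628.2126, Y=1149400.8621, Z=6009528.6572
→ Helmert 7p (PV): X=-1734938.1788, Y=1148910.0768, Z=6009046.8299
→ geod (Bowring, a=6378137.000): φ=71.01828026°, λ=146.48669321°, h=107.1651 m
→ stereo (R=6378137.0, λ₀=120.9°): E=921009.1358, N=-1923440.6210

E=921009.136 m, N=-1923440.621 m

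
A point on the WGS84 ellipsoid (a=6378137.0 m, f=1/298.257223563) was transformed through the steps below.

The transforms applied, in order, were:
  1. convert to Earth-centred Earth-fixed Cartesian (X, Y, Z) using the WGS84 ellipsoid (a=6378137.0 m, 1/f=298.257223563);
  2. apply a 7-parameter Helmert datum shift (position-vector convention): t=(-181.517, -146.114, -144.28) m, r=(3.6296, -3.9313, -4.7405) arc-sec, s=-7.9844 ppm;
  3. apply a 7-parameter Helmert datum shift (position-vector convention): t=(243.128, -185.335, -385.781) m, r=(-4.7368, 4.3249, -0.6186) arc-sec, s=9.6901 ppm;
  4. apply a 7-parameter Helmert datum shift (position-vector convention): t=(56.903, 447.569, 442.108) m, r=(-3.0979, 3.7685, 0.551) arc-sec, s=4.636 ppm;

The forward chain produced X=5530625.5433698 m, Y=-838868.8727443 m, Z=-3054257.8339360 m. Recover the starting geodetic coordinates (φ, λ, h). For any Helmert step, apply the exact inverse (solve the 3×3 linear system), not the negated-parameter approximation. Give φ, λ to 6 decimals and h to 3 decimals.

φ=-28.795453°, λ=-8.624012°, h=5.630 m

start: X=5530625.5434, Y=-838868.8727, Z=-3054257.8339 m
→ Helmert⁻¹: X=5530596.5669, Y=-839281.4476, Z=-3054597.3405
→ Helmert⁻¹: X=5530366.4031, Y=-839001.2598, Z=-3054085.2724
→ Helmert⁻¹: X=5530553.1474, Y=-838788.4788, Z=-3054056.0260
→ geod (Bowring, a=6378137.000): φ=-28.79545300°, λ=-8.62401200°, h=5.6300 m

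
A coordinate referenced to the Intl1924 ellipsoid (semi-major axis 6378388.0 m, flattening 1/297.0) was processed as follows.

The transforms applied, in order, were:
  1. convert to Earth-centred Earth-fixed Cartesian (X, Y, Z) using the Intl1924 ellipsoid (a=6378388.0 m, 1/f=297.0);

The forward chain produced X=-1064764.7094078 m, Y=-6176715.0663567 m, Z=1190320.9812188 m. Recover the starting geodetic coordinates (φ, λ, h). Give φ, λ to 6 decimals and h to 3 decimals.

start: X=-1064764.7094, Y=-6176715.0664, Z=1190320.9812 m
→ geod (Bowring, a=6378388.000): φ=10.82402800°, λ=-99.78073000°, h=2206.2650 m

φ=10.824028°, λ=-99.780730°, h=2206.265 m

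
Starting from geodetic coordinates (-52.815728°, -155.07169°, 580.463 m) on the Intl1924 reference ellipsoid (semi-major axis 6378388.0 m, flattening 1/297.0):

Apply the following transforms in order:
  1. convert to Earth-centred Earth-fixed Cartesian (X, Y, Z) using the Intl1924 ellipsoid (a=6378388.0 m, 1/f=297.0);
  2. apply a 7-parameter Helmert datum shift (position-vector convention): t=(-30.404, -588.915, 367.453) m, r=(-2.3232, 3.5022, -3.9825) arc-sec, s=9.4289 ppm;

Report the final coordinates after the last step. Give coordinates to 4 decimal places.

X=-3503809.0294 m, Y=-1629028.3299 m, Z=-5058341.4592 m

start: φ=-52.815728°, λ=-155.071690°, h=580.463 m
→ ECEF (a=6378388.000, f=1/297.0): X=-3503628.2545, Y=-1628434.7301, Z=-5058739.0445
→ Helmert 7p (PV): X=-3503809.0294, Y=-1629028.3299, Z=-5058341.4592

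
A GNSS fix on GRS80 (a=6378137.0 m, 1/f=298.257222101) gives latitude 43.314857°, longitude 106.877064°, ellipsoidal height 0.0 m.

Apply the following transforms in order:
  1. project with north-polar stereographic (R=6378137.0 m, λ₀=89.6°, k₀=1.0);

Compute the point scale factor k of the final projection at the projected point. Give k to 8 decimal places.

start: φ=43.314857°, λ=106.877064°, h=0.000 m
→ into stereo (λ₀=89.6°): φ=43.31485700°, λ−λ₀=17.27706400°
scale k = 1.18623466

1.18623466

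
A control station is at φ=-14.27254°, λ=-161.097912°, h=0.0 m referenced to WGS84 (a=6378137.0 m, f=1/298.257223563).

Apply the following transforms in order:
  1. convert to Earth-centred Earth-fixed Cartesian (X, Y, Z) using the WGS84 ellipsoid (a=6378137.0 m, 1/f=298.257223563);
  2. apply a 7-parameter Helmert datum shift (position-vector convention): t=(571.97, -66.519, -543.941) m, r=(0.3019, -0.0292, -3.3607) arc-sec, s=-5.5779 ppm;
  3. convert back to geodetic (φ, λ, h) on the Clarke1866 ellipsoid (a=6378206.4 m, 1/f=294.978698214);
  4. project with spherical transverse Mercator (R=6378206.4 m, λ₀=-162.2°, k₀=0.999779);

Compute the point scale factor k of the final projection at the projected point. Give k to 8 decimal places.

start: φ=-14.272540°, λ=-161.097912°, h=0.000 m
→ ECEF (a=6378137.000, f=1/298.257223563): X=-5849125.5890, Y=-2002841.4439, Z=-1562222.6401
→ Helmert 7p (PV): X=-5848553.4044, Y=-2002799.2046, Z=-1562761.6267
→ geod (Bowring, a=6378206.400): φ=-14.27952317°, λ=-161.09656441°, h=-459.9392 m
→ into tm (λ₀=-162.2°): φ=-14.27952317°, λ−λ₀=1.10343559°
scale k = 0.99995315

0.99995315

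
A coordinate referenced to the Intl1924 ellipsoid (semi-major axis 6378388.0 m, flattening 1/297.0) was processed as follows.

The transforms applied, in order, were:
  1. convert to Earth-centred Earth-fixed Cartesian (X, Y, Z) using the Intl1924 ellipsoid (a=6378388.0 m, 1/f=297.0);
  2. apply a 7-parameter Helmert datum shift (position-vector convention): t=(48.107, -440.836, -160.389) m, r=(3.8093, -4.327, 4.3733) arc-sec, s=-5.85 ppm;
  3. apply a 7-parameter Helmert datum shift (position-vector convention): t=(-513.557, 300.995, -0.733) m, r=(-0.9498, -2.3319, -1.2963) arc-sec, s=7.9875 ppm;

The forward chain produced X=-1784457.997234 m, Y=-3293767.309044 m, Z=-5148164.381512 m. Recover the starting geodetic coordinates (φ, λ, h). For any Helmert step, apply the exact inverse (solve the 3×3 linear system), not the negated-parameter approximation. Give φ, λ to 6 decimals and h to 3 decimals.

φ=-54.141973°, λ=-118.444750°, h=2182.155 m

start: X=-1784457.9972, Y=-3293767.3090, Z=-5148164.3815 m
→ Helmert⁻¹: X=-1783967.6907, Y=-3294029.4986, Z=-5148117.5277
→ Helmert⁻¹: X=-1784204.0595, Y=-3293665.1722, Z=-5147888.9981
→ geod (Bowring, a=6378388.000): φ=-54.14197300°, λ=-118.44475000°, h=2182.1550 m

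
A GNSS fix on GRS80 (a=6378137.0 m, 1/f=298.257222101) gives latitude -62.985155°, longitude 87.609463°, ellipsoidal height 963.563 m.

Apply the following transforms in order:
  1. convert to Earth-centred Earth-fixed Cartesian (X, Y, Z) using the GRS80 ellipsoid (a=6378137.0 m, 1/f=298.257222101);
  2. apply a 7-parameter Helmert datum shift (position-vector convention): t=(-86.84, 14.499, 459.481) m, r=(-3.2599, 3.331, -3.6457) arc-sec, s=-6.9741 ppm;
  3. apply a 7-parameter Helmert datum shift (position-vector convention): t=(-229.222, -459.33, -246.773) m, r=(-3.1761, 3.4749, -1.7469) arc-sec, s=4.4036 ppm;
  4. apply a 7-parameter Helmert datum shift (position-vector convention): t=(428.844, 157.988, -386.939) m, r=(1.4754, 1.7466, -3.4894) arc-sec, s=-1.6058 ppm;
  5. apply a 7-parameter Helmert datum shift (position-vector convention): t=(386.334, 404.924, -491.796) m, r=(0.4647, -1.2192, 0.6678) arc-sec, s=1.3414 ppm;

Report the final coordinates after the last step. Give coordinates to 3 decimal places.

start: φ=-62.985155°, λ=87.609463°, h=963.563 m
→ ECEF (a=6378137.000, f=1/298.257222101): X=121179.8641, Y=2902722.4817, Z=-5660085.1669
→ Helmert 7p (PV): X=121052.0790, Y=2902625.1411, Z=-5659634.0444
→ Helmert 7p (PV): X=120752.6260, Y=2902090.4195, Z=-5659952.4748
→ Helmert 7p (PV): X=121182.4439, Y=2902282.1898, Z=-5660310.5891
→ Helmert 7p (PV): X=121593.0014, Y=2902704.1516, Z=-5660802.7229

X=121593.001 m, Y=2902704.152 m, Z=-5660802.723 m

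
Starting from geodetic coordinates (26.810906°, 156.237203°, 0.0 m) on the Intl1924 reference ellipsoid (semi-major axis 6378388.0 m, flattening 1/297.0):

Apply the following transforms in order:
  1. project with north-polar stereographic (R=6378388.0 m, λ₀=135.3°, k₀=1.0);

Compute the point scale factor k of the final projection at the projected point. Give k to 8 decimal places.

1.37831470

start: φ=26.810906°, λ=156.237203°, h=0.000 m
→ into stereo (λ₀=135.3°): φ=26.81090600°, λ−λ₀=20.93720300°
scale k = 1.37831470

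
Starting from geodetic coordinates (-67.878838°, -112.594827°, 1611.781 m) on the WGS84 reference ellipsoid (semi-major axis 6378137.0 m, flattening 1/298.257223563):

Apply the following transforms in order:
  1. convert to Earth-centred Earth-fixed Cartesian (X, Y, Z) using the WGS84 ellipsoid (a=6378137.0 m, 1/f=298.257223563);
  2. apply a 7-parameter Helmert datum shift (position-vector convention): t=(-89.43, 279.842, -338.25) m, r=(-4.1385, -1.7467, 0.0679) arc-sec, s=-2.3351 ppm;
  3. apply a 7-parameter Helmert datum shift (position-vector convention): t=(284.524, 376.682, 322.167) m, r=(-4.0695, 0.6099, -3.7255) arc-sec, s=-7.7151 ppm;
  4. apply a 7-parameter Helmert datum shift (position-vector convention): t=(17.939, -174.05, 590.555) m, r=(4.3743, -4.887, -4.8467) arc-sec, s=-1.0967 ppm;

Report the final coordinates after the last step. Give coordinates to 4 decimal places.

X=-925389.2463 m, Y=-2223964.2570 m, Z=-5886856.1248 m

start: φ=-67.878838°, λ=-112.594827°, h=1611.781 m
→ ECEF (a=6378137.000, f=1/298.257223563): X=-925692.8362, Y=-2224400.2522, Z=-5887510.5465
→ Helmert 7p (PV): X=-925729.5156, Y=-2224233.6476, Z=-5887798.2572
→ Helmert 7p (PV): X=-925495.4321, Y=-2223939.2476, Z=-5887384.0454
→ Helmert 7p (PV): X=-925389.2463, Y=-2223964.2570, Z=-5886856.1248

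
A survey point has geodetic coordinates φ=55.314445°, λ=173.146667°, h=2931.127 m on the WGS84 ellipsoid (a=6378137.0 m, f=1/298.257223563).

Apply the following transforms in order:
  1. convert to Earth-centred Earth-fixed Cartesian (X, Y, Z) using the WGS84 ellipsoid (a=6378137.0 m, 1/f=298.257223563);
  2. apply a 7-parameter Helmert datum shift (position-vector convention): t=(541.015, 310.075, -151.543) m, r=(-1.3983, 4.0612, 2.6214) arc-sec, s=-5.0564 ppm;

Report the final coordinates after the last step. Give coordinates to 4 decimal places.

start: φ=55.314445°, λ=173.146667°, h=2931.127 m
→ ECEF (a=6378137.000, f=1/298.257223563): X=-3613526.3765, Y=434298.7415, Z=5223793.6025
→ Helmert 7p (PV): X=-3612869.7574, Y=434596.1094, Z=5223683.8491

X=-3612869.7574 m, Y=434596.1094 m, Z=5223683.8491 m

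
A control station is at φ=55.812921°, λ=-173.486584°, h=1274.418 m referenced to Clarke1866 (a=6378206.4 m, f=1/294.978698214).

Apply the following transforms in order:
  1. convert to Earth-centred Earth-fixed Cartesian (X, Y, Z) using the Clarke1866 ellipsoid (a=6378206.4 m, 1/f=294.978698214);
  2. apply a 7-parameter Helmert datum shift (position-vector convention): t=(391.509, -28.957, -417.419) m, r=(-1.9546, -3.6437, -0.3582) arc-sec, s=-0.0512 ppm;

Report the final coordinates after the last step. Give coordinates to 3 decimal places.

X=-3569449.233 m, Y=-407541.037 m, Z=5253142.191 m

start: φ=55.812921°, λ=-173.486584°, h=1274.418 m
→ ECEF (a=6378206.400, f=1/294.978698214): X=-3569747.4112, Y=-407568.0845, Z=5253619.0771
→ Helmert 7p (PV): X=-3569449.2332, Y=-407541.0372, Z=5253142.1912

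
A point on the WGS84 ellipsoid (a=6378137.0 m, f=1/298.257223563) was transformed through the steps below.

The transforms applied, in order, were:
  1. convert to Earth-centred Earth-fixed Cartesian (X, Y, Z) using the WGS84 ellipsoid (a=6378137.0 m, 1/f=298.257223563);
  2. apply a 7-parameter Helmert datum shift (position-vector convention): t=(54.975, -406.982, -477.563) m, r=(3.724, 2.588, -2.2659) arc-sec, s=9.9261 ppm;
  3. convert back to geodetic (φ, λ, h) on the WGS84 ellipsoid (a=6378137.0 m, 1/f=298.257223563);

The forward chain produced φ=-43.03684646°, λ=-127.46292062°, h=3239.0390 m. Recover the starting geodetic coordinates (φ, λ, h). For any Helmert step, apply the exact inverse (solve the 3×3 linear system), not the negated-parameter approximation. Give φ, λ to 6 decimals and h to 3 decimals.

start: φ=-43.036846°, λ=-127.462921°, h=3239.039 m
→ ECEF (a=6378137.000, f=1/298.257223563): X=-2841447.0660, Y=-3708012.0822, Z=-4332705.1179
→ Helmert⁻¹: X=-2841378.7506, Y=-3707677.7268, Z=-4332153.2638
→ geod (Bowring, a=6378137.000): φ=-43.03510200°, λ=-127.46475000°, h=2638.0690 m

φ=-43.035102°, λ=-127.464750°, h=2638.069 m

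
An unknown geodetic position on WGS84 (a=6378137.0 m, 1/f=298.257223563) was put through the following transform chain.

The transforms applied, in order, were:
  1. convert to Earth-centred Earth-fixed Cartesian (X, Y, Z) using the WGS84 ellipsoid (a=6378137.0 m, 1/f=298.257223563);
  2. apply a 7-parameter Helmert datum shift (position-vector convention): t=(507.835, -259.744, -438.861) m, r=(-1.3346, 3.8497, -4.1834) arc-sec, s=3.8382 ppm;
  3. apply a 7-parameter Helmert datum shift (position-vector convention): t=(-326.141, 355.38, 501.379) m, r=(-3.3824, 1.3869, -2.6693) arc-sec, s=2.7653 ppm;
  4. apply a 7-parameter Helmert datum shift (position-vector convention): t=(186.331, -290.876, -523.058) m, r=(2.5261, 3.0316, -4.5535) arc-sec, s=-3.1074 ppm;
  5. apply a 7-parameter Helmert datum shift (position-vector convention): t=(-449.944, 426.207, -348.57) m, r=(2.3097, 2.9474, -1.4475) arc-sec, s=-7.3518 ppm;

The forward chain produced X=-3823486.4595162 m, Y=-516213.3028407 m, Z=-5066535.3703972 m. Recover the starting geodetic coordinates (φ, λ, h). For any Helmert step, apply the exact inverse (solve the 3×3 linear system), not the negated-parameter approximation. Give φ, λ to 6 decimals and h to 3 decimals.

start: X=-3823486.4595, Y=-516213.3028, Z=-5066535.3704 m
→ Helmert⁻¹: X=-3822988.6017, Y=-516726.8674, Z=-5066272.8883
→ Helmert⁻¹: X=-3823100.9534, Y=-516584.0354, Z=-5065815.4356
→ Helmert⁻¹: X=-3822723.4865, Y=-516904.3767, Z=-5066336.9846
→ Helmert⁻¹: X=-3823111.6176, Y=-516687.4106, Z=-5065953.3770
→ geod (Bowring, a=6378137.000): φ=-52.89493300°, λ=-172.30320200°, h=3078.3770 m

φ=-52.894933°, λ=-172.303202°, h=3078.377 m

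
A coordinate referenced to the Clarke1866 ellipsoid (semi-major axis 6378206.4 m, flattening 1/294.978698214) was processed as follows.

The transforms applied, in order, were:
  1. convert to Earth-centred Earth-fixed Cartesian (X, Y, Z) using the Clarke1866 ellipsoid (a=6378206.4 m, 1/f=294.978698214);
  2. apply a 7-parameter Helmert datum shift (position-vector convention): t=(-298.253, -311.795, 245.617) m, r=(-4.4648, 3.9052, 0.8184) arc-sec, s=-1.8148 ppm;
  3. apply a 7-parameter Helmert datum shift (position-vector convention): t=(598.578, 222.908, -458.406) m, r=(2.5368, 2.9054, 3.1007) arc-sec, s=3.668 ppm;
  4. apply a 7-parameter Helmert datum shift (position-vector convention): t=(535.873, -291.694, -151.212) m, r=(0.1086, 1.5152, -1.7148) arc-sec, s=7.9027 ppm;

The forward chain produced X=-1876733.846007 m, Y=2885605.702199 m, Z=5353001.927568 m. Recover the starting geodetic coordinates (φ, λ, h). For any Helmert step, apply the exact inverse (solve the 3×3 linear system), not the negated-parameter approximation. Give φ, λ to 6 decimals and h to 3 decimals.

φ=57.429001°, λ=123.050124°, h=2009.493 m

start: X=-1876733.8460, Y=2885605.7022, Z=5353001.9276 m
→ Helmert⁻¹: X=-1877318.1988, Y=2885861.8012, Z=5353095.5255
→ Helmert⁻¹: X=-1877941.9165, Y=2885722.3801, Z=5353472.3517
→ Helmert⁻¹: X=-1877736.9735, Y=2885930.9865, Z=5353263.3674
→ geod (Bowring, a=6378206.400): φ=57.42900100°, λ=123.05012400°, h=2009.4930 m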